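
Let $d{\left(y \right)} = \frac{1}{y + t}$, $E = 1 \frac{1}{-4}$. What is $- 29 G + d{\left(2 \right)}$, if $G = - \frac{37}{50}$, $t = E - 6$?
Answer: $\frac{18041}{850} \approx 21.225$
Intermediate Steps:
$E = - \frac{1}{4}$ ($E = 1 \left(- \frac{1}{4}\right) = - \frac{1}{4} \approx -0.25$)
$t = - \frac{25}{4}$ ($t = - \frac{1}{4} - 6 = - \frac{25}{4} \approx -6.25$)
$G = - \frac{37}{50}$ ($G = \left(-37\right) \frac{1}{50} = - \frac{37}{50} \approx -0.74$)
$d{\left(y \right)} = \frac{1}{- \frac{25}{4} + y}$ ($d{\left(y \right)} = \frac{1}{y - \frac{25}{4}} = \frac{1}{- \frac{25}{4} + y}$)
$- 29 G + d{\left(2 \right)} = \left(-29\right) \left(- \frac{37}{50}\right) + \frac{4}{-25 + 4 \cdot 2} = \frac{1073}{50} + \frac{4}{-25 + 8} = \frac{1073}{50} + \frac{4}{-17} = \frac{1073}{50} + 4 \left(- \frac{1}{17}\right) = \frac{1073}{50} - \frac{4}{17} = \frac{18041}{850}$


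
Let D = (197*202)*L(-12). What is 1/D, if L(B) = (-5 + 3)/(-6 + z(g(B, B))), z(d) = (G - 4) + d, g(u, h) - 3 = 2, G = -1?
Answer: 3/39794 ≈ 7.5388e-5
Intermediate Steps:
g(u, h) = 5 (g(u, h) = 3 + 2 = 5)
z(d) = -5 + d (z(d) = (-1 - 4) + d = -5 + d)
L(B) = ⅓ (L(B) = (-5 + 3)/(-6 + (-5 + 5)) = -2/(-6 + 0) = -2/(-6) = -2*(-⅙) = ⅓)
D = 39794/3 (D = (197*202)*(⅓) = 39794*(⅓) = 39794/3 ≈ 13265.)
1/D = 1/(39794/3) = 3/39794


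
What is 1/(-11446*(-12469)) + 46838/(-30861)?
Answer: -6684727478951/4404487289814 ≈ -1.5177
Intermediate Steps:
1/(-11446*(-12469)) + 46838/(-30861) = -1/11446*(-1/12469) + 46838*(-1/30861) = 1/142720174 - 46838/30861 = -6684727478951/4404487289814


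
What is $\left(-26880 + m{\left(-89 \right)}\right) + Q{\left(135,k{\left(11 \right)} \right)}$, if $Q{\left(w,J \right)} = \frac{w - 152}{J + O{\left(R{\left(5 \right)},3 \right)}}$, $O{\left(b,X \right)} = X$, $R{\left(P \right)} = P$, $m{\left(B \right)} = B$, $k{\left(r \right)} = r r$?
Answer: $- \frac{3344173}{124} \approx -26969.0$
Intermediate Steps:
$k{\left(r \right)} = r^{2}$
$Q{\left(w,J \right)} = \frac{-152 + w}{3 + J}$ ($Q{\left(w,J \right)} = \frac{w - 152}{J + 3} = \frac{-152 + w}{3 + J}$)
$\left(-26880 + m{\left(-89 \right)}\right) + Q{\left(135,k{\left(11 \right)} \right)} = \left(-26880 - 89\right) + \frac{-152 + 135}{3 + 11^{2}} = -26969 + \frac{1}{3 + 121} \left(-17\right) = -26969 + \frac{1}{124} \left(-17\right) = -26969 - \frac{17}{124} = - \frac{3344173}{124}$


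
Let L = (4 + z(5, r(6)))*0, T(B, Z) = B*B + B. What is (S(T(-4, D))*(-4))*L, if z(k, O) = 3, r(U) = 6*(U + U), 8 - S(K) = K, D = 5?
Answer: 0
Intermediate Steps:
T(B, Z) = B + B**2 (T(B, Z) = B**2 + B = B + B**2)
S(K) = 8 - K
r(U) = 12*U (r(U) = 6*(2*U) = 12*U)
L = 0 (L = (4 + 3)*0 = 7*0 = 0)
(S(T(-4, D))*(-4))*L = ((8 - (-4)*(1 - 4))*(-4))*0 = ((8 - (-4)*(-3))*(-4))*0 = ((8 - 1*12)*(-4))*0 = ((8 - 12)*(-4))*0 = -4*(-4)*0 = 16*0 = 0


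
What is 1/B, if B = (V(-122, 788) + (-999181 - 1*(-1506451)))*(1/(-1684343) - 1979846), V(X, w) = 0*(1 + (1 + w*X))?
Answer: -1684343/1691613433580571330 ≈ -9.9570e-13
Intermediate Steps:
V(X, w) = 0 (V(X, w) = 0*(1 + (1 + X*w)) = 0*(2 + X*w) = 0)
B = -1691613433580571330/1684343 (B = (0 + (-999181 - 1*(-1506451)))*(1/(-1684343) - 1979846) = (0 + (-999181 + 1506451))*(-1/1684343 - 1979846) = (0 + 507270)*(-3334739751179/1684343) = 507270*(-3334739751179/1684343) = -1691613433580571330/1684343 ≈ -1.0043e+12)
1/B = 1/(-1691613433580571330/1684343) = -1684343/1691613433580571330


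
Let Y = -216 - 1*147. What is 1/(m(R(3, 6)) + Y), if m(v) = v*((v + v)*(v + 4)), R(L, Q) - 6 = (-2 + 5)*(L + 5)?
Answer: 1/60837 ≈ 1.6437e-5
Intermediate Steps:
R(L, Q) = 21 + 3*L (R(L, Q) = 6 + (-2 + 5)*(L + 5) = 6 + 3*(5 + L) = 6 + (15 + 3*L) = 21 + 3*L)
m(v) = 2*v**2*(4 + v) (m(v) = v*((2*v)*(4 + v)) = v*(2*v*(4 + v)) = 2*v**2*(4 + v))
Y = -363 (Y = -216 - 147 = -363)
1/(m(R(3, 6)) + Y) = 1/(2*(21 + 3*3)**2*(4 + (21 + 3*3)) - 363) = 1/(2*(21 + 9)**2*(4 + (21 + 9)) - 363) = 1/(2*30**2*(4 + 30) - 363) = 1/(2*900*34 - 363) = 1/(61200 - 363) = 1/60837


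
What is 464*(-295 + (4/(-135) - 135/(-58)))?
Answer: -18334856/135 ≈ -1.3581e+5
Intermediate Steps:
464*(-295 + (4/(-135) - 135/(-58))) = 464*(-295 + (4*(-1/135) - 135*(-1/58))) = 464*(-295 + (-4/135 + 135/58)) = 464*(-295 + 17993/7830) = 464*(-2291857/7830) = -18334856/135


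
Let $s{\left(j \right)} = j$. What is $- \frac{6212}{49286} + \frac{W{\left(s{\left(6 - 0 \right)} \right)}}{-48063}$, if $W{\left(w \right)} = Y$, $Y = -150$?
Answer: $- \frac{48529076}{394805503} \approx -0.12292$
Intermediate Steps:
$W{\left(w \right)} = -150$
$- \frac{6212}{49286} + \frac{W{\left(s{\left(6 - 0 \right)} \right)}}{-48063} = - \frac{6212}{49286} - \frac{150}{-48063} = \left(-6212\right) \frac{1}{49286} - - \frac{50}{16021} = - \frac{3106}{24643} + \frac{50}{16021} = - \frac{48529076}{394805503}$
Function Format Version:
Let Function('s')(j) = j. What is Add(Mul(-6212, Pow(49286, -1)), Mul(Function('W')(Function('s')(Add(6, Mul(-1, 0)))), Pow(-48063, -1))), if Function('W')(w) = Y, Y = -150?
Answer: Rational(-48529076, 394805503) ≈ -0.12292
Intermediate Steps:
Function('W')(w) = -150
Add(Mul(-6212, Pow(49286, -1)), Mul(Function('W')(Function('s')(Add(6, Mul(-1, 0)))), Pow(-48063, -1))) = Add(Mul(-6212, Pow(49286, -1)), Mul(-150, Pow(-48063, -1))) = Add(Mul(-6212, Rational(1, 49286)), Mul(-150, Rational(-1, 48063))) = Add(Rational(-3106, 24643), Rational(50, 16021)) = Rational(-48529076, 394805503)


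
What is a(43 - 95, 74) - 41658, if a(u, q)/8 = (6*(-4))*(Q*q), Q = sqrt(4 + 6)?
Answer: -41658 - 14208*sqrt(10) ≈ -86588.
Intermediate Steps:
Q = sqrt(10) ≈ 3.1623
a(u, q) = -192*q*sqrt(10) (a(u, q) = 8*((6*(-4))*(sqrt(10)*q)) = 8*(-24*q*sqrt(10)) = -192*q*sqrt(10))
a(43 - 95, 74) - 41658 = -192*74*sqrt(10) - 41658 = -14208*sqrt(10) - 41658 = -41658 - 14208*sqrt(10)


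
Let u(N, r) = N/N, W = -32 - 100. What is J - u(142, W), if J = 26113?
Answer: 26112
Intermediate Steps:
W = -132
u(N, r) = 1
J - u(142, W) = 26113 - 1*1 = 26113 - 1 = 26112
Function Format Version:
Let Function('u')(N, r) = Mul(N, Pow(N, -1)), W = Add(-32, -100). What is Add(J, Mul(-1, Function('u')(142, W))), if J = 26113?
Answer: 26112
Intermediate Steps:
W = -132
Function('u')(N, r) = 1
Add(J, Mul(-1, Function('u')(142, W))) = Add(26113, Mul(-1, 1)) = Add(26113, -1) = 26112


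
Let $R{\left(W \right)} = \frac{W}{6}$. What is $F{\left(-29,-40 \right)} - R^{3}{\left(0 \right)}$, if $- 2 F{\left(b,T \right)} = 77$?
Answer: $- \frac{77}{2} \approx -38.5$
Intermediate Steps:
$R{\left(W \right)} = \frac{W}{6}$ ($R{\left(W \right)} = W \frac{1}{6} = \frac{W}{6}$)
$F{\left(b,T \right)} = - \frac{77}{2}$ ($F{\left(b,T \right)} = \left(- \frac{1}{2}\right) 77 = - \frac{77}{2}$)
$F{\left(-29,-40 \right)} - R^{3}{\left(0 \right)} = - \frac{77}{2} - \left(\frac{1}{6} \cdot 0\right)^{3} = - \frac{77}{2} - 0^{3} = - \frac{77}{2} - 0 = - \frac{77}{2} + 0 = - \frac{77}{2}$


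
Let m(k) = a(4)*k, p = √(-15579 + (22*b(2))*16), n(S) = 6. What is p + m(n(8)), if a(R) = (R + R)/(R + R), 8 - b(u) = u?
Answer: 6 + 67*I*√3 ≈ 6.0 + 116.05*I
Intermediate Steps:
b(u) = 8 - u
a(R) = 1 (a(R) = (2*R)/((2*R)) = (2*R)*(1/(2*R)) = 1)
p = 67*I*√3 (p = √(-15579 + (22*(8 - 1*2))*16) = √(-15579 + (22*(8 - 2))*16) = √(-15579 + (22*6)*16) = √(-15579 + 132*16) = √(-15579 + 2112) = √(-13467) = 67*I*√3 ≈ 116.05*I)
m(k) = k (m(k) = 1*k = k)
p + m(n(8)) = 67*I*√3 + 6 = 6 + 67*I*√3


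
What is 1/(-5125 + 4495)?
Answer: -1/630 ≈ -0.0015873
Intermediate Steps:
1/(-5125 + 4495) = 1/(-630) = -1/630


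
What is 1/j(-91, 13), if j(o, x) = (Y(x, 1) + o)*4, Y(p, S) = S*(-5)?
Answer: -1/384 ≈ -0.0026042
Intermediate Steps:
Y(p, S) = -5*S
j(o, x) = -20 + 4*o (j(o, x) = (-5*1 + o)*4 = (-5 + o)*4 = -20 + 4*o)
1/j(-91, 13) = 1/(-20 + 4*(-91)) = 1/(-20 - 364) = 1/(-384) = -1/384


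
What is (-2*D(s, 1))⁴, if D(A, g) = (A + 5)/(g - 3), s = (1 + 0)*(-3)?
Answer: 16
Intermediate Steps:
s = -3 (s = 1*(-3) = -3)
D(A, g) = (5 + A)/(-3 + g)
(-2*D(s, 1))⁴ = (-2*(5 - 3)/(-3 + 1))⁴ = (-2*2/(-2))⁴ = (-(-1)*2)⁴ = (-2*(-1))⁴ = 2⁴ = 16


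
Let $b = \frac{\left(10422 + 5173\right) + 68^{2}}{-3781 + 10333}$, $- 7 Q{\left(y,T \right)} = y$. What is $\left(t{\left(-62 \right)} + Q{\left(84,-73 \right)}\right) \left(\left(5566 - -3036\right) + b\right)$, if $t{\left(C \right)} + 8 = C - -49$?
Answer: $- \frac{620185753}{2184} \approx -2.8397 \cdot 10^{5}$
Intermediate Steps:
$Q{\left(y,T \right)} = - \frac{y}{7}$
$t{\left(C \right)} = 41 + C$ ($t{\left(C \right)} = -8 + \left(C - -49\right) = -8 + \left(C + 49\right) = -8 + \left(49 + C\right) = 41 + C$)
$b = \frac{20219}{6552}$ ($b = \frac{15595 + 4624}{6552} = 20219 \cdot \frac{1}{6552} = \frac{20219}{6552} \approx 3.0859$)
$\left(t{\left(-62 \right)} + Q{\left(84,-73 \right)}\right) \left(\left(5566 - -3036\right) + b\right) = \left(\left(41 - 62\right) - 12\right) \left(\left(5566 - -3036\right) + \frac{20219}{6552}\right) = \left(-21 - 12\right) \left(\left(5566 + 3036\right) + \frac{20219}{6552}\right) = - 33 \left(8602 + \frac{20219}{6552}\right) = \left(-33\right) \frac{56380523}{6552} = - \frac{620185753}{2184}$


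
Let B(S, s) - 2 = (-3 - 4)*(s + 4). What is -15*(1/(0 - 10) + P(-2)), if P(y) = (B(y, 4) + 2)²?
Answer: -81117/2 ≈ -40559.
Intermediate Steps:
B(S, s) = -26 - 7*s (B(S, s) = 2 + (-3 - 4)*(s + 4) = 2 - 7*(4 + s) = 2 + (-28 - 7*s) = -26 - 7*s)
P(y) = 2704 (P(y) = ((-26 - 7*4) + 2)² = ((-26 - 28) + 2)² = (-54 + 2)² = (-52)² = 2704)
-15*(1/(0 - 10) + P(-2)) = -15*(1/(0 - 10) + 2704) = -15*(1/(-10) + 2704) = -15*(-⅒ + 2704) = -15*27039/10 = -81117/2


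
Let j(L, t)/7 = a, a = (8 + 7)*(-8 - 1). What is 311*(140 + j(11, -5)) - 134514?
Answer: -384869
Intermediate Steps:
a = -135 (a = 15*(-9) = -135)
j(L, t) = -945 (j(L, t) = 7*(-135) = -945)
311*(140 + j(11, -5)) - 134514 = 311*(140 - 945) - 134514 = 311*(-805) - 134514 = -250355 - 134514 = -384869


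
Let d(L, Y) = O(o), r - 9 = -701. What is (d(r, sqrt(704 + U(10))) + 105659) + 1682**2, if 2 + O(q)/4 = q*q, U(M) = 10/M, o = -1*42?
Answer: 2941831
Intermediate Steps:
o = -42
r = -692 (r = 9 - 701 = -692)
O(q) = -8 + 4*q**2 (O(q) = -8 + 4*(q*q) = -8 + 4*q**2)
d(L, Y) = 7048 (d(L, Y) = -8 + 4*(-42)**2 = -8 + 4*1764 = -8 + 7056 = 7048)
(d(r, sqrt(704 + U(10))) + 105659) + 1682**2 = (7048 + 105659) + 1682**2 = 112707 + 2829124 = 2941831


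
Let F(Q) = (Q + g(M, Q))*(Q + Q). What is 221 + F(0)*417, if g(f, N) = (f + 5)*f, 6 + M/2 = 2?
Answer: 221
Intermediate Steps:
M = -8 (M = -12 + 2*2 = -12 + 4 = -8)
g(f, N) = f*(5 + f) (g(f, N) = (5 + f)*f = f*(5 + f))
F(Q) = 2*Q*(24 + Q) (F(Q) = (Q - 8*(5 - 8))*(Q + Q) = (Q - 8*(-3))*(2*Q) = (Q + 24)*(2*Q) = (24 + Q)*(2*Q) = 2*Q*(24 + Q))
221 + F(0)*417 = 221 + (2*0*(24 + 0))*417 = 221 + (2*0*24)*417 = 221 + 0*417 = 221 + 0 = 221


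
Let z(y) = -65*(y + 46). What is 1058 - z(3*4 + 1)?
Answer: 4893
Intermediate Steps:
z(y) = -2990 - 65*y (z(y) = -65*(46 + y) = -2990 - 65*y)
1058 - z(3*4 + 1) = 1058 - (-2990 - 65*(3*4 + 1)) = 1058 - (-2990 - 65*(12 + 1)) = 1058 - (-2990 - 65*13) = 1058 - (-2990 - 845) = 1058 - 1*(-3835) = 1058 + 3835 = 4893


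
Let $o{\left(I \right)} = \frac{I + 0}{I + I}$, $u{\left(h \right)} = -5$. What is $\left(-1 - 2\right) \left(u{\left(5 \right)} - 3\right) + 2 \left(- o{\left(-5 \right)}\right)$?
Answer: $23$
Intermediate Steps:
$o{\left(I \right)} = \frac{1}{2}$ ($o{\left(I \right)} = \frac{I}{2 I} = I \frac{1}{2 I} = \frac{1}{2}$)
$\left(-1 - 2\right) \left(u{\left(5 \right)} - 3\right) + 2 \left(- o{\left(-5 \right)}\right) = \left(-1 - 2\right) \left(-5 - 3\right) + 2 \left(\left(-1\right) \frac{1}{2}\right) = \left(-3\right) \left(-8\right) + 2 \left(- \frac{1}{2}\right) = 24 - 1 = 23$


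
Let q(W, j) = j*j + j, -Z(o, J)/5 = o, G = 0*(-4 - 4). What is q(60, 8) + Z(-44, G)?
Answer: 292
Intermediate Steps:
G = 0 (G = 0*(-8) = 0)
Z(o, J) = -5*o
q(W, j) = j + j**2 (q(W, j) = j**2 + j = j + j**2)
q(60, 8) + Z(-44, G) = 8*(1 + 8) - 5*(-44) = 8*9 + 220 = 72 + 220 = 292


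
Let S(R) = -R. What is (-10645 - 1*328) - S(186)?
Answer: -10787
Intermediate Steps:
(-10645 - 1*328) - S(186) = (-10645 - 1*328) - (-1)*186 = (-10645 - 328) - 1*(-186) = -10973 + 186 = -10787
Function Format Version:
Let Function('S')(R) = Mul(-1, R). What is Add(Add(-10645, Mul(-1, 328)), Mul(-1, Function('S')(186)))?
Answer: -10787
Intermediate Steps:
Add(Add(-10645, Mul(-1, 328)), Mul(-1, Function('S')(186))) = Add(Add(-10645, Mul(-1, 328)), Mul(-1, Mul(-1, 186))) = Add(Add(-10645, -328), Mul(-1, -186)) = Add(-10973, 186) = -10787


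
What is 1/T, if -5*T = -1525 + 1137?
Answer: 5/388 ≈ 0.012887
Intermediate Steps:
T = 388/5 (T = -(-1525 + 1137)/5 = -⅕*(-388) = 388/5 ≈ 77.600)
1/T = 1/(388/5) = 5/388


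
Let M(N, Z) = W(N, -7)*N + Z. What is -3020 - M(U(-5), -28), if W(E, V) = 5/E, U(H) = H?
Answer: -2997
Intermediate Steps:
M(N, Z) = 5 + Z (M(N, Z) = (5/N)*N + Z = 5 + Z)
-3020 - M(U(-5), -28) = -3020 - (5 - 28) = -3020 - 1*(-23) = -3020 + 23 = -2997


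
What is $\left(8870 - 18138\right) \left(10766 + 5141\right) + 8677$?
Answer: $-147417399$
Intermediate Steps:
$\left(8870 - 18138\right) \left(10766 + 5141\right) + 8677 = \left(-9268\right) 15907 + 8677 = -147426076 + 8677 = -147417399$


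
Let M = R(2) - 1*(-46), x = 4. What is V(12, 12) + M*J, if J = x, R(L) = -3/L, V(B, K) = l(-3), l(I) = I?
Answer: 175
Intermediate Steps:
V(B, K) = -3
J = 4
M = 89/2 (M = -3/2 - 1*(-46) = -3*1/2 + 46 = -3/2 + 46 = 89/2 ≈ 44.500)
V(12, 12) + M*J = -3 + (89/2)*4 = -3 + 178 = 175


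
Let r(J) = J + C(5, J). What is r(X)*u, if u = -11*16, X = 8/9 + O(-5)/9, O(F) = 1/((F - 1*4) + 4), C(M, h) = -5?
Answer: 10912/15 ≈ 727.47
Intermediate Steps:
O(F) = 1/F (O(F) = 1/((F - 4) + 4) = 1/((-4 + F) + 4) = 1/F)
X = 13/15 (X = 8/9 + 1/(-5*9) = 8*(1/9) - 1/5*1/9 = 8/9 - 1/45 = 13/15 ≈ 0.86667)
r(J) = -5 + J (r(J) = J - 5 = -5 + J)
u = -176
r(X)*u = (-5 + 13/15)*(-176) = -62/15*(-176) = 10912/15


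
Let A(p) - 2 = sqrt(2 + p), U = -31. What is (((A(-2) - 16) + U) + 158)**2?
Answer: 12769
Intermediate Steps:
A(p) = 2 + sqrt(2 + p)
(((A(-2) - 16) + U) + 158)**2 = ((((2 + sqrt(2 - 2)) - 16) - 31) + 158)**2 = ((((2 + sqrt(0)) - 16) - 31) + 158)**2 = ((((2 + 0) - 16) - 31) + 158)**2 = (((2 - 16) - 31) + 158)**2 = ((-14 - 31) + 158)**2 = (-45 + 158)**2 = 113**2 = 12769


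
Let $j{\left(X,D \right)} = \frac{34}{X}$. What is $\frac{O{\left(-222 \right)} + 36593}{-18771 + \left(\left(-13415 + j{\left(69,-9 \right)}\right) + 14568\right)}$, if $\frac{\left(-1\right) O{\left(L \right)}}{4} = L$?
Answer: $- \frac{2586189}{1215608} \approx -2.1275$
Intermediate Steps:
$O{\left(L \right)} = - 4 L$
$\frac{O{\left(-222 \right)} + 36593}{-18771 + \left(\left(-13415 + j{\left(69,-9 \right)}\right) + 14568\right)} = \frac{\left(-4\right) \left(-222\right) + 36593}{-18771 + \left(\left(-13415 + \frac{34}{69}\right) + 14568\right)} = \frac{888 + 36593}{-18771 + \left(\left(-13415 + 34 \cdot \frac{1}{69}\right) + 14568\right)} = \frac{37481}{-18771 + \left(\left(-13415 + \frac{34}{69}\right) + 14568\right)} = \frac{37481}{-18771 + \left(- \frac{925601}{69} + 14568\right)} = \frac{37481}{-18771 + \frac{79591}{69}} = \frac{37481}{- \frac{1215608}{69}} = 37481 \left(- \frac{69}{1215608}\right) = - \frac{2586189}{1215608}$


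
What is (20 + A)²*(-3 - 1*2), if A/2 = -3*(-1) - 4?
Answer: -1620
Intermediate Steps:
A = -2 (A = 2*(-3*(-1) - 4) = 2*(3 - 4) = 2*(-1) = -2)
(20 + A)²*(-3 - 1*2) = (20 - 2)²*(-3 - 1*2) = 18²*(-3 - 2) = 324*(-5) = -1620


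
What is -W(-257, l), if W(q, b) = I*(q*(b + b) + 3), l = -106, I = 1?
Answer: -54487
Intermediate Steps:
W(q, b) = 3 + 2*b*q (W(q, b) = 1*(q*(b + b) + 3) = 1*(q*(2*b) + 3) = 1*(2*b*q + 3) = 1*(3 + 2*b*q) = 3 + 2*b*q)
-W(-257, l) = -(3 + 2*(-106)*(-257)) = -(3 + 54484) = -1*54487 = -54487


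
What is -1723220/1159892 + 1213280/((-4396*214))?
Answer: -94636957545/34098794989 ≈ -2.7754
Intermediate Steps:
-1723220/1159892 + 1213280/((-4396*214)) = -1723220*1/1159892 + 1213280/(-940744) = -430805/289973 + 1213280*(-1/940744) = -430805/289973 - 151660/117593 = -94636957545/34098794989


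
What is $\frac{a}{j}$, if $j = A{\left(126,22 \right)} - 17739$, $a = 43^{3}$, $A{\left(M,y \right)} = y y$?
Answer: $- \frac{79507}{17255} \approx -4.6078$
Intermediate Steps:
$A{\left(M,y \right)} = y^{2}$
$a = 79507$
$j = -17255$ ($j = 22^{2} - 17739 = 484 - 17739 = -17255$)
$\frac{a}{j} = \frac{79507}{-17255} = 79507 \left(- \frac{1}{17255}\right) = - \frac{79507}{17255}$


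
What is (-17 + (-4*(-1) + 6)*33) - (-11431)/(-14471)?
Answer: 4517992/14471 ≈ 312.21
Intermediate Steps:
(-17 + (-4*(-1) + 6)*33) - (-11431)/(-14471) = (-17 + (4 + 6)*33) - (-11431)*(-1)/14471 = (-17 + 10*33) - 1*11431/14471 = (-17 + 330) - 11431/14471 = 313 - 11431/14471 = 4517992/14471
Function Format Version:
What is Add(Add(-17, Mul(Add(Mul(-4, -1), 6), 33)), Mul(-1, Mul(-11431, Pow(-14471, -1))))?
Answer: Rational(4517992, 14471) ≈ 312.21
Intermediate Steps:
Add(Add(-17, Mul(Add(Mul(-4, -1), 6), 33)), Mul(-1, Mul(-11431, Pow(-14471, -1)))) = Add(Add(-17, Mul(Add(4, 6), 33)), Mul(-1, Mul(-11431, Rational(-1, 14471)))) = Add(Add(-17, Mul(10, 33)), Mul(-1, Rational(11431, 14471))) = Add(Add(-17, 330), Rational(-11431, 14471)) = Add(313, Rational(-11431, 14471)) = Rational(4517992, 14471)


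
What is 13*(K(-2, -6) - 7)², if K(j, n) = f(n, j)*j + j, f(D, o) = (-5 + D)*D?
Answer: 258453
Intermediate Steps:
f(D, o) = D*(-5 + D)
K(j, n) = j + j*n*(-5 + n) (K(j, n) = (n*(-5 + n))*j + j = j*n*(-5 + n) + j = j + j*n*(-5 + n))
13*(K(-2, -6) - 7)² = 13*(-2*(1 - 6*(-5 - 6)) - 7)² = 13*(-2*(1 - 6*(-11)) - 7)² = 13*(-2*(1 + 66) - 7)² = 13*(-2*67 - 7)² = 13*(-134 - 7)² = 13*(-141)² = 13*19881 = 258453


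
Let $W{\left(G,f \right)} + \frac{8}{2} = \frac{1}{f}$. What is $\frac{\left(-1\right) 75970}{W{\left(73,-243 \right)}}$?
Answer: $\frac{18460710}{973} \approx 18973.0$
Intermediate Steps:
$W{\left(G,f \right)} = -4 + \frac{1}{f}$
$\frac{\left(-1\right) 75970}{W{\left(73,-243 \right)}} = \frac{\left(-1\right) 75970}{-4 + \frac{1}{-243}} = - \frac{75970}{-4 - \frac{1}{243}} = - \frac{75970}{- \frac{973}{243}} = \left(-75970\right) \left(- \frac{243}{973}\right) = \frac{18460710}{973}$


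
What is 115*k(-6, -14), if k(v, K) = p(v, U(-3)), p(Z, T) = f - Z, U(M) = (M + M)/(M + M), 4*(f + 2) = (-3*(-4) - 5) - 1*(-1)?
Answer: 690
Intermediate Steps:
f = 0 (f = -2 + ((-3*(-4) - 5) - 1*(-1))/4 = -2 + ((12 - 5) + 1)/4 = -2 + (7 + 1)/4 = -2 + (1/4)*8 = -2 + 2 = 0)
U(M) = 1 (U(M) = (2*M)/((2*M)) = (2*M)*(1/(2*M)) = 1)
p(Z, T) = -Z (p(Z, T) = 0 - Z = -Z)
k(v, K) = -v
115*k(-6, -14) = 115*(-1*(-6)) = 115*6 = 690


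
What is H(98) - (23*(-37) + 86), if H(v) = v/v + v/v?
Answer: 767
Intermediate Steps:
H(v) = 2 (H(v) = 1 + 1 = 2)
H(98) - (23*(-37) + 86) = 2 - (23*(-37) + 86) = 2 - (-851 + 86) = 2 - 1*(-765) = 2 + 765 = 767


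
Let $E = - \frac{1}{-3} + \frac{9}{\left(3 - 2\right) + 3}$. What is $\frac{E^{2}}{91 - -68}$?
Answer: $\frac{961}{22896} \approx 0.041972$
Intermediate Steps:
$E = \frac{31}{12}$ ($E = \left(-1\right) \left(- \frac{1}{3}\right) + \frac{9}{\left(3 - 2\right) + 3} = \frac{1}{3} + \frac{9}{1 + 3} = \frac{1}{3} + \frac{9}{4} = \frac{31}{12} \approx 2.5833$)
$\frac{E^{2}}{91 - -68} = \frac{\left(\frac{31}{12}\right)^{2}}{91 - -68} = \frac{961}{144 \left(91 + 68\right)} = \frac{961}{144 \cdot 159} = \frac{961}{144} \cdot \frac{1}{159} = \frac{961}{22896}$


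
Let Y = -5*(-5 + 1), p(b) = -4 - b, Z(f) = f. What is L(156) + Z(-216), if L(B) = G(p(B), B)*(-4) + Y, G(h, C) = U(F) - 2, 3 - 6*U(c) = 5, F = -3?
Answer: -560/3 ≈ -186.67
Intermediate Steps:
U(c) = -⅓ (U(c) = ½ - ⅙*5 = ½ - ⅚ = -⅓)
Y = 20 (Y = -5*(-4) = 20)
G(h, C) = -7/3 (G(h, C) = -⅓ - 2 = -7/3)
L(B) = 88/3 (L(B) = -7/3*(-4) + 20 = 28/3 + 20 = 88/3)
L(156) + Z(-216) = 88/3 - 216 = -560/3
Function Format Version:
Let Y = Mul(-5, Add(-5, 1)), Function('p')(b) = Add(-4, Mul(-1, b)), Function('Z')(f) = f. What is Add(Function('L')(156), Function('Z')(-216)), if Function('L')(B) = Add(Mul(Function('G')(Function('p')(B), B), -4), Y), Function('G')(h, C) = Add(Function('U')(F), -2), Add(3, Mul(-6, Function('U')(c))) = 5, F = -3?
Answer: Rational(-560, 3) ≈ -186.67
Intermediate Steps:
Function('U')(c) = Rational(-1, 3) (Function('U')(c) = Add(Rational(1, 2), Mul(Rational(-1, 6), 5)) = Add(Rational(1, 2), Rational(-5, 6)) = Rational(-1, 3))
Y = 20 (Y = Mul(-5, -4) = 20)
Function('G')(h, C) = Rational(-7, 3) (Function('G')(h, C) = Add(Rational(-1, 3), -2) = Rational(-7, 3))
Function('L')(B) = Rational(88, 3) (Function('L')(B) = Add(Mul(Rational(-7, 3), -4), 20) = Add(Rational(28, 3), 20) = Rational(88, 3))
Add(Function('L')(156), Function('Z')(-216)) = Add(Rational(88, 3), -216) = Rational(-560, 3)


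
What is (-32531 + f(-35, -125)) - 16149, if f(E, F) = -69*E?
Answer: -46265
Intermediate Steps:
(-32531 + f(-35, -125)) - 16149 = (-32531 - 69*(-35)) - 16149 = (-32531 + 2415) - 16149 = -30116 - 16149 = -46265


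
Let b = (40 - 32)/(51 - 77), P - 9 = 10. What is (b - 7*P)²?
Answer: 3003289/169 ≈ 17771.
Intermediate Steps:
P = 19 (P = 9 + 10 = 19)
b = -4/13 (b = 8/(-26) = 8*(-1/26) = -4/13 ≈ -0.30769)
(b - 7*P)² = (-4/13 - 7*19)² = (-4/13 - 133)² = (-1733/13)² = 3003289/169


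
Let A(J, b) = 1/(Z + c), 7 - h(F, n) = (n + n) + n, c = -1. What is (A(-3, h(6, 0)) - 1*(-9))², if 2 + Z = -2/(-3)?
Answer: 3600/49 ≈ 73.469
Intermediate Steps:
h(F, n) = 7 - 3*n (h(F, n) = 7 - ((n + n) + n) = 7 - (2*n + n) = 7 - 3*n)
Z = -4/3 (Z = -2 - 2/(-3) = -2 - 2*(-⅓) = -2 + ⅔ = -4/3 ≈ -1.3333)
A(J, b) = -3/7 (A(J, b) = 1/(-4/3 - 1) = 1/(-7/3) = -3/7)
(A(-3, h(6, 0)) - 1*(-9))² = (-3/7 - 1*(-9))² = (-3/7 + 9)² = (60/7)² = 3600/49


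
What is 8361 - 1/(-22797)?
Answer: 190605718/22797 ≈ 8361.0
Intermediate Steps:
8361 - 1/(-22797) = 8361 - 1*(-1/22797) = 8361 + 1/22797 = 190605718/22797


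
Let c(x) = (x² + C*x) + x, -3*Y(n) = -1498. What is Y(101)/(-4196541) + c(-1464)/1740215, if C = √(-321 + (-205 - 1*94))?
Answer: 26962250567266/21908650788945 - 2928*I*√155/1740215 ≈ 1.2307 - 0.020948*I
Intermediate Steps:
C = 2*I*√155 (C = √(-321 + (-205 - 94)) = √(-321 - 299) = √(-620) = 2*I*√155 ≈ 24.9*I)
Y(n) = 1498/3 (Y(n) = -⅓*(-1498) = 1498/3)
c(x) = x + x² + 2*I*x*√155 (c(x) = (x² + (2*I*√155)*x) + x = (x² + 2*I*x*√155) + x = x + x² + 2*I*x*√155)
Y(101)/(-4196541) + c(-1464)/1740215 = (1498/3)/(-4196541) - 1464*(1 - 1464 + 2*I*√155)/1740215 = (1498/3)*(-1/4196541) - 1464*(-1463 + 2*I*√155)*(1/1740215) = -1498/12589623 + (2141832 - 2928*I*√155)*(1/1740215) = -1498/12589623 + (2141832/1740215 - 2928*I*√155/1740215) = 26962250567266/21908650788945 - 2928*I*√155/1740215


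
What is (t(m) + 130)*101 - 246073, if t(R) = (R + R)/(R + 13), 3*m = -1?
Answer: -4426018/19 ≈ -2.3295e+5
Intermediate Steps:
m = -1/3 (m = (1/3)*(-1) = -1/3 ≈ -0.33333)
t(R) = 2*R/(13 + R) (t(R) = (2*R)/(13 + R) = 2*R/(13 + R))
(t(m) + 130)*101 - 246073 = (2*(-1/3)/(13 - 1/3) + 130)*101 - 246073 = (2*(-1/3)/(38/3) + 130)*101 - 246073 = (2*(-1/3)*(3/38) + 130)*101 - 246073 = (-1/19 + 130)*101 - 246073 = (2469/19)*101 - 246073 = 249369/19 - 246073 = -4426018/19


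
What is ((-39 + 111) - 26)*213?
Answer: 9798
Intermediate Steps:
((-39 + 111) - 26)*213 = (72 - 26)*213 = 46*213 = 9798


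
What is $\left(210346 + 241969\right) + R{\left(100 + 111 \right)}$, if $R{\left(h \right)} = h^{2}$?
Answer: $496836$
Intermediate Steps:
$\left(210346 + 241969\right) + R{\left(100 + 111 \right)} = \left(210346 + 241969\right) + \left(100 + 111\right)^{2} = 452315 + 211^{2} = 452315 + 44521 = 496836$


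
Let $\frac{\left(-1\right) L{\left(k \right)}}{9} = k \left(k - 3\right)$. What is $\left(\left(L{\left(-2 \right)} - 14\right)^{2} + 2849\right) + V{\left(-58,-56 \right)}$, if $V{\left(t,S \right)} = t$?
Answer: $13607$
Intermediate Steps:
$L{\left(k \right)} = - 9 k \left(-3 + k\right)$ ($L{\left(k \right)} = - 9 k \left(k - 3\right) = - 9 k \left(-3 + k\right)$)
$\left(\left(L{\left(-2 \right)} - 14\right)^{2} + 2849\right) + V{\left(-58,-56 \right)} = \left(\left(9 \left(-2\right) \left(3 - -2\right) - 14\right)^{2} + 2849\right) - 58 = \left(\left(9 \left(-2\right) \left(3 + 2\right) - 14\right)^{2} + 2849\right) - 58 = \left(\left(9 \left(-2\right) 5 - 14\right)^{2} + 2849\right) - 58 = \left(\left(-90 - 14\right)^{2} + 2849\right) - 58 = \left(\left(-104\right)^{2} + 2849\right) - 58 = \left(10816 + 2849\right) - 58 = 13665 - 58 = 13607$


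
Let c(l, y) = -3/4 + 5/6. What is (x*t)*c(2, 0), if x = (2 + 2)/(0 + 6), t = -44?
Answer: -22/9 ≈ -2.4444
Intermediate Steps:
c(l, y) = 1/12 (c(l, y) = -3*1/4 + 5*(1/6) = -3/4 + 5/6 = 1/12)
x = 2/3 (x = 4/6 = 4*(1/6) = 2/3 ≈ 0.66667)
(x*t)*c(2, 0) = ((2/3)*(-44))*(1/12) = -88/3*1/12 = -22/9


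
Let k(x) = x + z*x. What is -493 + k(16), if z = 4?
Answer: -413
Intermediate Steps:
k(x) = 5*x (k(x) = x + 4*x = 5*x)
-493 + k(16) = -493 + 5*16 = -493 + 80 = -413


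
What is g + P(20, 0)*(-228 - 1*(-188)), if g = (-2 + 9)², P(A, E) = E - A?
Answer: 849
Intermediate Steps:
g = 49 (g = 7² = 49)
g + P(20, 0)*(-228 - 1*(-188)) = 49 + (0 - 1*20)*(-228 - 1*(-188)) = 49 + (0 - 20)*(-228 + 188) = 49 - 20*(-40) = 49 + 800 = 849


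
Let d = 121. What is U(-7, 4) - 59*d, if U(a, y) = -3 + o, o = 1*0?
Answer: -7142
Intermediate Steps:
o = 0
U(a, y) = -3 (U(a, y) = -3 + 0 = -3)
U(-7, 4) - 59*d = -3 - 59*121 = -3 - 7139 = -7142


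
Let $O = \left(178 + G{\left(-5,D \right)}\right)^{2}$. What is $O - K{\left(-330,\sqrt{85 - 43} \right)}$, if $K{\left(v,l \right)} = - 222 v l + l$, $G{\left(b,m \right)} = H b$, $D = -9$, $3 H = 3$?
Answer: $29929 - 73261 \sqrt{42} \approx -4.4486 \cdot 10^{5}$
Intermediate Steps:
$H = 1$ ($H = \frac{1}{3} \cdot 3 = 1$)
$G{\left(b,m \right)} = b$ ($G{\left(b,m \right)} = 1 b = b$)
$K{\left(v,l \right)} = l - 222 l v$ ($K{\left(v,l \right)} = - 222 l v + l = l - 222 l v$)
$O = 29929$ ($O = \left(178 - 5\right)^{2} = 173^{2} = 29929$)
$O - K{\left(-330,\sqrt{85 - 43} \right)} = 29929 - \sqrt{85 - 43} \left(1 - -73260\right) = 29929 - \sqrt{42} \left(1 + 73260\right) = 29929 - \sqrt{42} \cdot 73261 = 29929 - 73261 \sqrt{42}$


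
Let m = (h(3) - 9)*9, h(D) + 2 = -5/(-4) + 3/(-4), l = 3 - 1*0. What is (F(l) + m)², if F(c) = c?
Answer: 33489/4 ≈ 8372.3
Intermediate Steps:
l = 3 (l = 3 + 0 = 3)
h(D) = -3/2 (h(D) = -2 + (-5/(-4) + 3/(-4)) = -2 + (-5*(-¼) + 3*(-¼)) = -2 + (5/4 - ¾) = -2 + ½ = -3/2)
m = -189/2 (m = (-3/2 - 9)*9 = -21/2*9 = -189/2 ≈ -94.500)
(F(l) + m)² = (3 - 189/2)² = (-183/2)² = 33489/4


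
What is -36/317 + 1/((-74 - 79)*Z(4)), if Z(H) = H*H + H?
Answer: -110477/970020 ≈ -0.11389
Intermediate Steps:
Z(H) = H + H**2 (Z(H) = H**2 + H = H + H**2)
-36/317 + 1/((-74 - 79)*Z(4)) = -36/317 + 1/((-74 - 79)*((4*(1 + 4)))) = -36*1/317 + 1/((-153)*((4*5))) = -36/317 - 1/153/20 = -36/317 - 1/153*1/20 = -36/317 - 1/3060 = -110477/970020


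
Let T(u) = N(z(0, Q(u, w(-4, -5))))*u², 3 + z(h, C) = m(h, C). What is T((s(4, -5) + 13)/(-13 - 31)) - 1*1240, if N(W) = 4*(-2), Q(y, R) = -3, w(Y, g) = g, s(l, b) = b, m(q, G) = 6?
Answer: -150072/121 ≈ -1240.3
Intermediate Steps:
z(h, C) = 3 (z(h, C) = -3 + 6 = 3)
N(W) = -8
T(u) = -8*u²
T((s(4, -5) + 13)/(-13 - 31)) - 1*1240 = -8*(-5 + 13)²/(-13 - 31)² - 1*1240 = -8*(8/(-44))² - 1240 = -8*(8*(-1/44))² - 1240 = -8*(-2/11)² - 1240 = -8*4/121 - 1240 = -32/121 - 1240 = -150072/121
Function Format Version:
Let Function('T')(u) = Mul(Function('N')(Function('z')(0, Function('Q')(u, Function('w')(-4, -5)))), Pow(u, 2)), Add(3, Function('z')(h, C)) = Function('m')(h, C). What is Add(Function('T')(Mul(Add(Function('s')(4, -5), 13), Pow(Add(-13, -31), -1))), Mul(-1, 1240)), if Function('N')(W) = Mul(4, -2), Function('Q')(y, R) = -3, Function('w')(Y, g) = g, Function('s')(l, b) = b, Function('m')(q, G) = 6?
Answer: Rational(-150072, 121) ≈ -1240.3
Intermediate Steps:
Function('z')(h, C) = 3 (Function('z')(h, C) = Add(-3, 6) = 3)
Function('N')(W) = -8
Function('T')(u) = Mul(-8, Pow(u, 2))
Add(Function('T')(Mul(Add(Function('s')(4, -5), 13), Pow(Add(-13, -31), -1))), Mul(-1, 1240)) = Add(Mul(-8, Pow(Mul(Add(-5, 13), Pow(Add(-13, -31), -1)), 2)), Mul(-1, 1240)) = Add(Mul(-8, Pow(Mul(8, Pow(-44, -1)), 2)), -1240) = Add(Mul(-8, Pow(Mul(8, Rational(-1, 44)), 2)), -1240) = Add(Mul(-8, Pow(Rational(-2, 11), 2)), -1240) = Add(Mul(-8, Rational(4, 121)), -1240) = Add(Rational(-32, 121), -1240) = Rational(-150072, 121)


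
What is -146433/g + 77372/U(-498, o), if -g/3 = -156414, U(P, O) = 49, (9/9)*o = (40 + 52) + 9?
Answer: 12099672269/7664286 ≈ 1578.7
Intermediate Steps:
o = 101 (o = (40 + 52) + 9 = 92 + 9 = 101)
g = 469242 (g = -3*(-156414) = 469242)
-146433/g + 77372/U(-498, o) = -146433/469242 + 77372/49 = -146433*1/469242 + 77372*(1/49) = -48811/156414 + 77372/49 = 12099672269/7664286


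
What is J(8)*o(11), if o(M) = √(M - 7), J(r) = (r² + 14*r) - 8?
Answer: 336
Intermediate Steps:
J(r) = -8 + r² + 14*r
o(M) = √(-7 + M)
J(8)*o(11) = (-8 + 8² + 14*8)*√(-7 + 11) = (-8 + 64 + 112)*√4 = 168*2 = 336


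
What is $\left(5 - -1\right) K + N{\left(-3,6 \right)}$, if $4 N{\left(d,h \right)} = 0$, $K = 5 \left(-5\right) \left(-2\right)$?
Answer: $300$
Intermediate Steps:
$K = 50$ ($K = \left(-25\right) \left(-2\right) = 50$)
$N{\left(d,h \right)} = 0$ ($N{\left(d,h \right)} = \frac{1}{4} \cdot 0 = 0$)
$\left(5 - -1\right) K + N{\left(-3,6 \right)} = \left(5 - -1\right) 50 + 0 = \left(5 + 1\right) 50 + 0 = 6 \cdot 50 + 0 = 300 + 0 = 300$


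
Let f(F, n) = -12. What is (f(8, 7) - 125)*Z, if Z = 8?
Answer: -1096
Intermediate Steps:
(f(8, 7) - 125)*Z = (-12 - 125)*8 = -137*8 = -1096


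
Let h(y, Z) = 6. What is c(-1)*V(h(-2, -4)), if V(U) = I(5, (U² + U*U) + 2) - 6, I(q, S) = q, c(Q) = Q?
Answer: 1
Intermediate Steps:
V(U) = -1 (V(U) = 5 - 6 = -1)
c(-1)*V(h(-2, -4)) = -1*(-1) = 1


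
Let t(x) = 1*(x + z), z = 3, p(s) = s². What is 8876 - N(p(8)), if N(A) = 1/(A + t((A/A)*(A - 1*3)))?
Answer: 1136127/128 ≈ 8876.0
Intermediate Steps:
t(x) = 3 + x (t(x) = 1*(x + 3) = 1*(3 + x) = 3 + x)
N(A) = 1/(2*A) (N(A) = 1/(A + (3 + (A/A)*(A - 1*3))) = 1/(A + (3 + 1*(A - 3))) = 1/(A + (3 + 1*(-3 + A))) = 1/(A + (3 + (-3 + A))) = 1/(A + A) = 1/(2*A))
8876 - N(p(8)) = 8876 - 1/(2*(8²)) = 8876 - 1/(2*64) = 8876 - 1*1/128 = 8876 - 1/128 = 1136127/128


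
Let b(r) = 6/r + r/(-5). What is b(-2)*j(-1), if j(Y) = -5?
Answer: 13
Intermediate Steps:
b(r) = 6/r - r/5 (b(r) = 6/r + r*(-⅕) = 6/r - r/5)
b(-2)*j(-1) = (6/(-2) - ⅕*(-2))*(-5) = (6*(-½) + ⅖)*(-5) = (-3 + ⅖)*(-5) = -13/5*(-5) = 13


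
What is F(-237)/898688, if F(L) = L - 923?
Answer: -145/112336 ≈ -0.0012908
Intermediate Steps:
F(L) = -923 + L
F(-237)/898688 = (-923 - 237)/898688 = -1160*1/898688 = -145/112336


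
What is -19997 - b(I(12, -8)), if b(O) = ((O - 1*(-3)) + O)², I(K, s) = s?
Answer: -20166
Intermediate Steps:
b(O) = (3 + 2*O)² (b(O) = ((O + 3) + O)² = ((3 + O) + O)² = (3 + 2*O)²)
-19997 - b(I(12, -8)) = -19997 - (3 + 2*(-8))² = -19997 - (3 - 16)² = -19997 - 1*(-13)² = -19997 - 1*169 = -19997 - 169 = -20166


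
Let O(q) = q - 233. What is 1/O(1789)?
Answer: 1/1556 ≈ 0.00064267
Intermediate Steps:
O(q) = -233 + q
1/O(1789) = 1/(-233 + 1789) = 1/1556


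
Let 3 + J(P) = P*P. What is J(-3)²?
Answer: 36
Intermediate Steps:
J(P) = -3 + P² (J(P) = -3 + P*P = -3 + P²)
J(-3)² = (-3 + (-3)²)² = (-3 + 9)² = 6² = 36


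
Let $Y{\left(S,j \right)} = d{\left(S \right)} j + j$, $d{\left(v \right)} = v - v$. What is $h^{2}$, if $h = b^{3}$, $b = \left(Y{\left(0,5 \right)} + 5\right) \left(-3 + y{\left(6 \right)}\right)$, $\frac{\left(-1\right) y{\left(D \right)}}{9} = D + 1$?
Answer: $82653950016000000$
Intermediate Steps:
$d{\left(v \right)} = 0$
$y{\left(D \right)} = -9 - 9 D$ ($y{\left(D \right)} = - 9 \left(D + 1\right) = - 9 \left(1 + D\right) = -9 - 9 D$)
$Y{\left(S,j \right)} = j$ ($Y{\left(S,j \right)} = 0 j + j = 0 + j = j$)
$b = -660$ ($b = \left(5 + 5\right) \left(-3 - 63\right) = 10 \left(-3 - 63\right) = 10 \left(-66\right) = -660$)
$h = -287496000$ ($h = \left(-660\right)^{3} = -287496000$)
$h^{2} = \left(-287496000\right)^{2} = 82653950016000000$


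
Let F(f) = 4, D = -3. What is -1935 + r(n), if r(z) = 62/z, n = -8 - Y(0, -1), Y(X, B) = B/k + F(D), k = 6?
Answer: -137757/71 ≈ -1940.2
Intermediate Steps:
Y(X, B) = 4 + B/6 (Y(X, B) = B/6 + 4 = 4 + B/6)
n = -71/6 (n = -8 - (4 + (⅙)*(-1)) = -8 - (4 - ⅙) = -8 - 1*23/6 = -8 - 23/6 = -71/6 ≈ -11.833)
-1935 + r(n) = -1935 + 62/(-71/6) = -1935 + 62*(-6/71) = -1935 - 372/71 = -137757/71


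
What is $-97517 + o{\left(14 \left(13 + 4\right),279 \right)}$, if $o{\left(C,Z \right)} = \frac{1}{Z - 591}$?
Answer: $- \frac{30425305}{312} \approx -97517.0$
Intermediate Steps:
$o{\left(C,Z \right)} = \frac{1}{-591 + Z}$
$-97517 + o{\left(14 \left(13 + 4\right),279 \right)} = -97517 + \frac{1}{-591 + 279} = -97517 + \frac{1}{-312} = -97517 - \frac{1}{312} = - \frac{30425305}{312}$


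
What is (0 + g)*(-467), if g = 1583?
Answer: -739261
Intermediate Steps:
(0 + g)*(-467) = (0 + 1583)*(-467) = 1583*(-467) = -739261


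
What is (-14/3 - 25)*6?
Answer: -178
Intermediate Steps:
(-14/3 - 25)*6 = -89/3*6 = -178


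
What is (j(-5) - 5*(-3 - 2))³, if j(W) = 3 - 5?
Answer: 12167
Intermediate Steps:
j(W) = -2
(j(-5) - 5*(-3 - 2))³ = (-2 - 5*(-3 - 2))³ = (-2 - 5*(-5))³ = (-2 + 25)³ = 23³ = 12167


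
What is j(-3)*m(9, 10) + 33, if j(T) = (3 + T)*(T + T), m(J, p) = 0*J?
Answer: 33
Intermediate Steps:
m(J, p) = 0
j(T) = 2*T*(3 + T) (j(T) = (3 + T)*(2*T) = 2*T*(3 + T))
j(-3)*m(9, 10) + 33 = (2*(-3)*(3 - 3))*0 + 33 = (2*(-3)*0)*0 + 33 = 0*0 + 33 = 0 + 33 = 33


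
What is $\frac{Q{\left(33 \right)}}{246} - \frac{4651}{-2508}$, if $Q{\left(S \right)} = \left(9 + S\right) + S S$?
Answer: $\frac{663449}{102828} \approx 6.452$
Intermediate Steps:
$Q{\left(S \right)} = 9 + S + S^{2}$ ($Q{\left(S \right)} = \left(9 + S\right) + S^{2} = 9 + S + S^{2}$)
$\frac{Q{\left(33 \right)}}{246} - \frac{4651}{-2508} = \frac{9 + 33 + 33^{2}}{246} - \frac{4651}{-2508} = \left(9 + 33 + 1089\right) \frac{1}{246} - - \frac{4651}{2508} = 1131 \cdot \frac{1}{246} + \frac{4651}{2508} = \frac{377}{82} + \frac{4651}{2508} = \frac{663449}{102828}$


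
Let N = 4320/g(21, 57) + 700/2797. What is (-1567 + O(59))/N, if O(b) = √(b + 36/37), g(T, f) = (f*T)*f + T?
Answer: -9971095225/1995268 + 6363175*√82103/73824916 ≈ -4972.7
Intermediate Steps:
g(T, f) = T + T*f² (g(T, f) = (T*f)*f + T = T*f² + T = T + T*f²)
O(b) = √(36/37 + b) (O(b) = √(b + 36*(1/37)) = √(b + 36/37) = √(36/37 + b))
N = 1995268/6363175 (N = 4320/((21*(1 + 57²))) + 700/2797 = 4320/((21*(1 + 3249))) + 700*(1/2797) = 4320/((21*3250)) + 700/2797 = 4320/68250 + 700/2797 = 4320*(1/68250) + 700/2797 = 144/2275 + 700/2797 = 1995268/6363175 ≈ 0.31356)
(-1567 + O(59))/N = (-1567 + √(1332 + 1369*59)/37)/(1995268/6363175) = (-1567 + √(1332 + 80771)/37)*(6363175/1995268) = (-1567 + √82103/37)*(6363175/1995268) = -9971095225/1995268 + 6363175*√82103/73824916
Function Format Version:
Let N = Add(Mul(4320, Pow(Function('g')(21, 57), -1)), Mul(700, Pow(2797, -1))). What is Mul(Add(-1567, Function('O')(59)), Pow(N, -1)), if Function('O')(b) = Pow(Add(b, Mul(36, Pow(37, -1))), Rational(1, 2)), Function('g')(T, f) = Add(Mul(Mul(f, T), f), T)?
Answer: Add(Rational(-9971095225, 1995268), Mul(Rational(6363175, 73824916), Pow(82103, Rational(1, 2)))) ≈ -4972.7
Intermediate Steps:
Function('g')(T, f) = Add(T, Mul(T, Pow(f, 2))) (Function('g')(T, f) = Add(Mul(Mul(T, f), f), T) = Add(Mul(T, Pow(f, 2)), T) = Add(T, Mul(T, Pow(f, 2))))
Function('O')(b) = Pow(Add(Rational(36, 37), b), Rational(1, 2)) (Function('O')(b) = Pow(Add(b, Mul(36, Rational(1, 37))), Rational(1, 2)) = Pow(Add(b, Rational(36, 37)), Rational(1, 2)) = Pow(Add(Rational(36, 37), b), Rational(1, 2)))
N = Rational(1995268, 6363175) (N = Add(Mul(4320, Pow(Mul(21, Add(1, Pow(57, 2))), -1)), Mul(700, Pow(2797, -1))) = Add(Mul(4320, Pow(Mul(21, Add(1, 3249)), -1)), Mul(700, Rational(1, 2797))) = Add(Mul(4320, Pow(Mul(21, 3250), -1)), Rational(700, 2797)) = Add(Mul(4320, Pow(68250, -1)), Rational(700, 2797)) = Add(Mul(4320, Rational(1, 68250)), Rational(700, 2797)) = Add(Rational(144, 2275), Rational(700, 2797)) = Rational(1995268, 6363175) ≈ 0.31356)
Mul(Add(-1567, Function('O')(59)), Pow(N, -1)) = Mul(Add(-1567, Mul(Rational(1, 37), Pow(Add(1332, Mul(1369, 59)), Rational(1, 2)))), Pow(Rational(1995268, 6363175), -1)) = Mul(Add(-1567, Mul(Rational(1, 37), Pow(Add(1332, 80771), Rational(1, 2)))), Rational(6363175, 1995268)) = Mul(Add(-1567, Mul(Rational(1, 37), Pow(82103, Rational(1, 2)))), Rational(6363175, 1995268)) = Add(Rational(-9971095225, 1995268), Mul(Rational(6363175, 73824916), Pow(82103, Rational(1, 2))))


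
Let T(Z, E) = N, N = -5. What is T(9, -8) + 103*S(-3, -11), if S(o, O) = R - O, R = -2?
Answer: 922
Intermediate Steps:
T(Z, E) = -5
S(o, O) = -2 - O
T(9, -8) + 103*S(-3, -11) = -5 + 103*(-2 - 1*(-11)) = -5 + 103*(-2 + 11) = -5 + 103*9 = -5 + 927 = 922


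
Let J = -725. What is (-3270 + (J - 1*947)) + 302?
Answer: -4640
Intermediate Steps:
(-3270 + (J - 1*947)) + 302 = (-3270 + (-725 - 1*947)) + 302 = (-3270 + (-725 - 947)) + 302 = (-3270 - 1672) + 302 = -4942 + 302 = -4640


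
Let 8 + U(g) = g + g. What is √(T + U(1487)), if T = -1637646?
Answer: 2*I*√408670 ≈ 1278.5*I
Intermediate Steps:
U(g) = -8 + 2*g (U(g) = -8 + (g + g) = -8 + 2*g)
√(T + U(1487)) = √(-1637646 + (-8 + 2*1487)) = √(-1637646 + (-8 + 2974)) = √(-1637646 + 2966) = √(-1634680) = 2*I*√408670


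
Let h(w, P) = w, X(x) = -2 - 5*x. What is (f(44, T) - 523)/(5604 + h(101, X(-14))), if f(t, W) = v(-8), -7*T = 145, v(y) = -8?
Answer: -531/5705 ≈ -0.093076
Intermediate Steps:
T = -145/7 (T = -1/7*145 = -145/7 ≈ -20.714)
f(t, W) = -8
(f(44, T) - 523)/(5604 + h(101, X(-14))) = (-8 - 523)/(5604 + 101) = -531/5705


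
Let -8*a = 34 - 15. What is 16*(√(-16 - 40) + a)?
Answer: -38 + 32*I*√14 ≈ -38.0 + 119.73*I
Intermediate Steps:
a = -19/8 (a = -(34 - 15)/8 = -⅛*19 = -19/8 ≈ -2.3750)
16*(√(-16 - 40) + a) = 16*(√(-16 - 40) - 19/8) = 16*(√(-56) - 19/8) = 16*(2*I*√14 - 19/8) = 16*(-19/8 + 2*I*√14) = -38 + 32*I*√14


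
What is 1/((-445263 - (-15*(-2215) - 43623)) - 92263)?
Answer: -1/527128 ≈ -1.8971e-6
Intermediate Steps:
1/((-445263 - (-15*(-2215) - 43623)) - 92263) = 1/((-445263 - (33225 - 43623)) - 92263) = 1/((-445263 - 1*(-10398)) - 92263) = 1/((-445263 + 10398) - 92263) = 1/(-434865 - 92263) = 1/(-527128) = -1/527128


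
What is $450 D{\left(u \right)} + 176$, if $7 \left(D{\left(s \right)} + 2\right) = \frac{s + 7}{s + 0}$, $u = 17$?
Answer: $- \frac{75356}{119} \approx -633.24$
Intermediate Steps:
$D{\left(s \right)} = -2 + \frac{7 + s}{7 s}$ ($D{\left(s \right)} = -2 + \frac{\left(s + 7\right) \frac{1}{s + 0}}{7} = -2 + \frac{\left(7 + s\right) \frac{1}{s}}{7} = -2 + \frac{\frac{1}{s} \left(7 + s\right)}{7} = -2 + \frac{7 + s}{7 s}$)
$450 D{\left(u \right)} + 176 = 450 \left(- \frac{13}{7} + \frac{1}{17}\right) + 176 = 450 \left(- \frac{214}{119}\right) + 176 = - \frac{96300}{119} + 176 = - \frac{75356}{119}$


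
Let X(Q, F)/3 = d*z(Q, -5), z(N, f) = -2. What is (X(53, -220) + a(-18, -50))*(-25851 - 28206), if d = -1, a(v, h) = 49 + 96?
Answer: -8162607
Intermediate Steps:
a(v, h) = 145
X(Q, F) = 6 (X(Q, F) = 3*(-1*(-2)) = 3*2 = 6)
(X(53, -220) + a(-18, -50))*(-25851 - 28206) = (6 + 145)*(-25851 - 28206) = 151*(-54057) = -8162607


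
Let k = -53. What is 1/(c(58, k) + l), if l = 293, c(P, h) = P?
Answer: 1/351 ≈ 0.0028490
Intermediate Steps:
1/(c(58, k) + l) = 1/(58 + 293) = 1/351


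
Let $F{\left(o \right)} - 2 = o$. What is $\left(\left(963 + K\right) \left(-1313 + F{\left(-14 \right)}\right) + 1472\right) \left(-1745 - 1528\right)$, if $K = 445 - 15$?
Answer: $6036240069$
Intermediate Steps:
$K = 430$ ($K = 445 - 15 = 430$)
$F{\left(o \right)} = 2 + o$
$\left(\left(963 + K\right) \left(-1313 + F{\left(-14 \right)}\right) + 1472\right) \left(-1745 - 1528\right) = \left(\left(963 + 430\right) \left(-1313 + \left(2 - 14\right)\right) + 1472\right) \left(-1745 - 1528\right) = \left(1393 \left(-1313 - 12\right) + 1472\right) \left(-3273\right) = \left(1393 \left(-1325\right) + 1472\right) \left(-3273\right) = \left(-1845725 + 1472\right) \left(-3273\right) = \left(-1844253\right) \left(-3273\right) = 6036240069$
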